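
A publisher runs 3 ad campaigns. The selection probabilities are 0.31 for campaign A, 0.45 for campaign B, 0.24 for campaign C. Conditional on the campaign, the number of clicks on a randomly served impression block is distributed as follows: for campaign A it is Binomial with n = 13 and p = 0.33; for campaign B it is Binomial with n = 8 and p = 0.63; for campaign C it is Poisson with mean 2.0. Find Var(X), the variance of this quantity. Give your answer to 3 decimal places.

Per component, A: μ=4.29, E[X²]=21.2784; B: μ=5.04, E[X²]=27.2664; C: μ=2, E[X²]=6.
E[X] = 0.31·4.29 + 0.45·5.04 + 0.24·2 = 4.0779.
E[X²] = 0.31·21.2784 + 0.45·27.2664 + 0.24·6 = 20.3062.
Var(X) = E[X²] − (E[X])² = 20.3062 − 16.6293 = 3.67692.

3.677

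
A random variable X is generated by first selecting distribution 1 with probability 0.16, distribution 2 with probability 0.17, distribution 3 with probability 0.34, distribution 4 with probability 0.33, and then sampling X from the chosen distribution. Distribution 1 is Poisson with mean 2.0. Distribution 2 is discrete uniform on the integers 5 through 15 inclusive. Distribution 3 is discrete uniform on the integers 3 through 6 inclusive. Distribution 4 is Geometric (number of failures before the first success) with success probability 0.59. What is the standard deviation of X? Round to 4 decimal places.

Per component, 1: μ=2, E[X²]=6; 2: μ=10, E[X²]=110; 3: μ=4.5, E[X²]=21.5; 4: μ=0.694915, E[X²]=1.66073.
E[X] = 0.16·2 + 0.17·10 + 0.34·4.5 + 0.33·0.694915 = 3.77932.
E[X²] = 0.16·6 + 0.17·110 + 0.34·21.5 + 0.33·1.66073 = 27.518.
Var(X) = E[X²] − (E[X])² = 27.518 − 14.2833 = 13.2348.
SD(X) = √13.2348 = 3.63796.

3.6380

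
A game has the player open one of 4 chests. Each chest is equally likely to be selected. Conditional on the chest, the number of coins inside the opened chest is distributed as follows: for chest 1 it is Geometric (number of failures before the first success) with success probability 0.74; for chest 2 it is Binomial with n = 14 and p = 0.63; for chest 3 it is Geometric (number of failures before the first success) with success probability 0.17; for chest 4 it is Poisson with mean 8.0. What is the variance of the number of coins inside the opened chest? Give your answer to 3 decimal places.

21.155

Per component, 1: μ=0.351351, E[X²]=0.598247; 2: μ=8.82, E[X²]=81.0558; 3: μ=4.88235, E[X²]=52.5571; 4: μ=8, E[X²]=72.
E[X] = 0.25·0.351351 + 0.25·8.82 + 0.25·4.88235 + 0.25·8 = 5.51343.
E[X²] = 0.25·0.598247 + 0.25·81.0558 + 0.25·52.5571 + 0.25·72 = 51.5528.
Var(X) = E[X²] − (E[X])² = 51.5528 − 30.3979 = 21.1549.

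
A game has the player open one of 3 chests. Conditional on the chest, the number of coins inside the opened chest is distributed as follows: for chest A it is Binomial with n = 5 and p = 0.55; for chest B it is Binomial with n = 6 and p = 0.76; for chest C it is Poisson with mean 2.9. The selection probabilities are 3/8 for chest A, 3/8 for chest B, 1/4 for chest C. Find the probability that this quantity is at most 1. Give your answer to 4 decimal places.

Conditional on each chest, P(X ≤ 1): A: 0.13122; B: 0.00382206; C: 0.214591.
By total probability, P(X ≤ 1) = 0.375·0.13122 + 0.375·0.00382206 + 0.25·0.214591 = 0.104288.

0.1043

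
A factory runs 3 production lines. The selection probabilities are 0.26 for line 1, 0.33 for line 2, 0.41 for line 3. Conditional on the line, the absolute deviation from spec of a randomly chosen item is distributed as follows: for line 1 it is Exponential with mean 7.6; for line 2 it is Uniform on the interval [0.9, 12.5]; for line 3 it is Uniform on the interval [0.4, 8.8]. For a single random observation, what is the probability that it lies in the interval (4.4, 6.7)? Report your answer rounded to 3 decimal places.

0.216

Conditional on each line, P(4.4 < X < 6.7): 1: 0.14636; 2: 0.198276; 3: 0.27381.
By total probability, P(4.4 < X < 6.7) = 0.26·0.14636 + 0.33·0.198276 + 0.41·0.27381 = 0.215746.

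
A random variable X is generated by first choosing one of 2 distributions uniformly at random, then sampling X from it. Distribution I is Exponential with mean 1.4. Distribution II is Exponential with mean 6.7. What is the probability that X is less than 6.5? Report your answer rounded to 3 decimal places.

Conditional on each component, P(X < 6.5): I: 0.99037; II: 0.620974.
By total probability, P(X < 6.5) = 0.5·0.99037 + 0.5·0.620974 = 0.805672.

0.806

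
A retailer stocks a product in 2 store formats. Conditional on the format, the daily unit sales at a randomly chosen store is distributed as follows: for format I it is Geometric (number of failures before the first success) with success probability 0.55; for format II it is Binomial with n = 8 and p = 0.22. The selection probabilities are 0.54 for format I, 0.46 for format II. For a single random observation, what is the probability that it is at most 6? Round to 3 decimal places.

0.998

Conditional on each format, P(X ≤ 6): I: 0.996263; II: 0.999839.
By total probability, P(X ≤ 6) = 0.54·0.996263 + 0.46·0.999839 = 0.997908.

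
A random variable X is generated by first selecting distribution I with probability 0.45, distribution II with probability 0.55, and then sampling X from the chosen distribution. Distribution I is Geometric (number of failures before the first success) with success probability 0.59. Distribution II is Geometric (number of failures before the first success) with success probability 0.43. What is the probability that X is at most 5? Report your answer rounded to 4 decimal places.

Conditional on each component, P(X ≤ 5): I: 0.99525; II: 0.965704.
By total probability, P(X ≤ 5) = 0.45·0.99525 + 0.55·0.965704 = 0.978999.

0.9790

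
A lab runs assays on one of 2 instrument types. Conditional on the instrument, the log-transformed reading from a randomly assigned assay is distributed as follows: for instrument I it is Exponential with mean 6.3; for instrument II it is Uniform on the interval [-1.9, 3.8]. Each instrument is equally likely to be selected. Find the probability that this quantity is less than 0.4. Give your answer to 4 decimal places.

0.2325

Conditional on each instrument, P(X < 0.4): I: 0.0615184; II: 0.403509.
By total probability, P(X < 0.4) = 0.5·0.0615184 + 0.5·0.403509 = 0.232514.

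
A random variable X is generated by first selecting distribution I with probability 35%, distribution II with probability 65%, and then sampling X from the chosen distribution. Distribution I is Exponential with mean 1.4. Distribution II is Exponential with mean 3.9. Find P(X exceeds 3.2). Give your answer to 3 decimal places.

0.322

Conditional on each component, P(X > 3.2): I: 0.101701; II: 0.440206.
By total probability, P(X > 3.2) = 0.35·0.101701 + 0.65·0.440206 = 0.321729.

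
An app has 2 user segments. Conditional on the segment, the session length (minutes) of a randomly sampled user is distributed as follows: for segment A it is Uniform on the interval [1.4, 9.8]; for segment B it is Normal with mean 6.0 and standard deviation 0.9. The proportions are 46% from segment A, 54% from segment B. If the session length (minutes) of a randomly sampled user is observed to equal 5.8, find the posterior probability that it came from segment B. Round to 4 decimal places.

Likelihoods f(5.8 | ·): A: 0.119048; B: 0.432458.
Posterior ∝ prior × likelihood. Numerator for B: 0.54·0.432458 = 0.233527.
Normalizing constant: 0.46·0.119048 + 0.54·0.432458 = 0.288289.
P(B | observation) = 0.233527 / 0.288289 = 0.810045.

0.8100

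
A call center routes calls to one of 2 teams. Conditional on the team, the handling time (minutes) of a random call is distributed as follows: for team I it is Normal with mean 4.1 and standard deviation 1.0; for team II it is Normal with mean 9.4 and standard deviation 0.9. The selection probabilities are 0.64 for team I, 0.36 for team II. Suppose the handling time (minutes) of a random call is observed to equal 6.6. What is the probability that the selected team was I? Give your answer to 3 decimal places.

Likelihoods f(6.6 | ·): I: 0.0175283; II: 0.00350668.
Posterior ∝ prior × likelihood. Numerator for I: 0.64·0.0175283 = 0.0112181.
Normalizing constant: 0.64·0.0175283 + 0.36·0.00350668 = 0.0124805.
P(I | observation) = 0.0112181 / 0.0124805 = 0.89885.

0.899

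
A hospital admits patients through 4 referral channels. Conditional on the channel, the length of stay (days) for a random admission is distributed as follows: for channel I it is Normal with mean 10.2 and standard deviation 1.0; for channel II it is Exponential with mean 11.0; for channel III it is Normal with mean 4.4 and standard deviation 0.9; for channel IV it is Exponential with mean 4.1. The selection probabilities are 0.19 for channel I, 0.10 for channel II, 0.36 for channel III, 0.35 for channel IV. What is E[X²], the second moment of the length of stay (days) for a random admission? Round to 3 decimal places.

63.186

For each component E[X²] = Var + (mean)², giving I: 105.04; II: 242; III: 20.17; IV: 33.62.
Overall E[X²] = 0.19·105.04 + 0.1·242 + 0.36·20.17 + 0.35·33.62 = 63.1858.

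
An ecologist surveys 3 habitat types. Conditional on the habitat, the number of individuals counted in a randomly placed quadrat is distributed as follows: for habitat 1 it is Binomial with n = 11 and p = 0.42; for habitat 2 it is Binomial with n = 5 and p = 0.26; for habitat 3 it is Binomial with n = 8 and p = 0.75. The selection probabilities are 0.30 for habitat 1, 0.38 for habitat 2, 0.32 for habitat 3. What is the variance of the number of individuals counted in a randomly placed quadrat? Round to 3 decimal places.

Per component, 1: μ=4.62, E[X²]=24.024; 2: μ=1.3, E[X²]=2.652; 3: μ=6, E[X²]=37.5.
E[X] = 0.3·4.62 + 0.38·1.3 + 0.32·6 = 3.8.
E[X²] = 0.3·24.024 + 0.38·2.652 + 0.32·37.5 = 20.215.
Var(X) = E[X²] − (E[X])² = 20.215 − 14.44 = 5.77496.

5.775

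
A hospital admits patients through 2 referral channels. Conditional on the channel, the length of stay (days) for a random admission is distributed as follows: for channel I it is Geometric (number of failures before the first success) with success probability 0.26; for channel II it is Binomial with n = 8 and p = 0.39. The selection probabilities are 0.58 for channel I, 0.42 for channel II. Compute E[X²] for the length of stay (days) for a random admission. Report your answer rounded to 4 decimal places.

For each component E[X²] = Var + (mean)², giving I: 19.0473; II: 11.6376.
Overall E[X²] = 0.58·19.0473 + 0.42·11.6376 = 15.9352.

15.9352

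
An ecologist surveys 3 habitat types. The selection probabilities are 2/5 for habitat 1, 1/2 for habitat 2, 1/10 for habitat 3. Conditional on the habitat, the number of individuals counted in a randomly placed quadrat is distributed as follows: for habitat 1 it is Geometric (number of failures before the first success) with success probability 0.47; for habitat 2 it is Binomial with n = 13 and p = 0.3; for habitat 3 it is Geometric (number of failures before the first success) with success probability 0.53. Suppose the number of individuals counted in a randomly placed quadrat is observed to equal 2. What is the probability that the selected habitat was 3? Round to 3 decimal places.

Likelihoods P(X=2 | ·): 1: 0.132023; 2: 0.138808; 3: 0.117077.
Posterior ∝ prior × likelihood. Numerator for 3: 0.1·0.117077 = 0.0117077.
Normalizing constant: 0.4·0.132023 + 0.5·0.138808 + 0.1·0.117077 = 0.133921.
P(3 | observation) = 0.0117077 / 0.133921 = 0.0874224.

0.087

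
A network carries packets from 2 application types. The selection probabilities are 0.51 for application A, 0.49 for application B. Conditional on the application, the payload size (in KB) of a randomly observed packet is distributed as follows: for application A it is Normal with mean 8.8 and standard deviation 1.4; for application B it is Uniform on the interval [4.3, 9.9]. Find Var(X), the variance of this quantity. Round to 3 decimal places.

Per component, A: μ=8.8, E[X²]=79.4; B: μ=7.1, E[X²]=53.0233.
E[X] = 0.51·8.8 + 0.49·7.1 = 7.967.
E[X²] = 0.51·79.4 + 0.49·53.0233 = 66.4754.
Var(X) = E[X²] − (E[X])² = 66.4754 − 63.4731 = 3.00234.

3.002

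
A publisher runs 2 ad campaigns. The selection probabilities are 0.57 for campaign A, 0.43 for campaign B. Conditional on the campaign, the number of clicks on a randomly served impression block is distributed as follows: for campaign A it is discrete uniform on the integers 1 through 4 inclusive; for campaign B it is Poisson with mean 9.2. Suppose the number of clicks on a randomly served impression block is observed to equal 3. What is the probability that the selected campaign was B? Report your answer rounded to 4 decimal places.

0.0381

Likelihoods P(X=3 | ·): A: 0.25; B: 0.013113.
Posterior ∝ prior × likelihood. Numerator for B: 0.43·0.013113 = 0.0056386.
Normalizing constant: 0.57·0.25 + 0.43·0.013113 = 0.148139.
P(B | observation) = 0.0056386 / 0.148139 = 0.038063.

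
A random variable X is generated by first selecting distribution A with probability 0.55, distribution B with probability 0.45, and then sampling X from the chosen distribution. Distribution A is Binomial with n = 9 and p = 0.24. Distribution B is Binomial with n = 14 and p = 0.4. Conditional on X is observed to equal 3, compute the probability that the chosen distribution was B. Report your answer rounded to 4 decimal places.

Likelihoods P(X=3 | ·): A: 0.223766; B: 0.0845172.
Posterior ∝ prior × likelihood. Numerator for B: 0.45·0.0845172 = 0.0380327.
Normalizing constant: 0.55·0.223766 + 0.45·0.0845172 = 0.161104.
P(B | observation) = 0.0380327 / 0.161104 = 0.236075.

0.2361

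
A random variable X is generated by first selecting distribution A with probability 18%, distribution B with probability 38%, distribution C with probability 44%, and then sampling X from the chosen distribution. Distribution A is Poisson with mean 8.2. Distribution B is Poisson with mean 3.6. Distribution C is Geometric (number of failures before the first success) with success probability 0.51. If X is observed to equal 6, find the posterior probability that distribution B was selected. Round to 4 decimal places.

Likelihoods P(X=6 | ·): A: 0.115967; B: 0.0826081; C: 0.00705906.
Posterior ∝ prior × likelihood. Numerator for B: 0.38·0.0826081 = 0.0313911.
Normalizing constant: 0.18·0.115967 + 0.38·0.0826081 + 0.44·0.00705906 = 0.0553712.
P(B | observation) = 0.0313911 / 0.0553712 = 0.566921.

0.5669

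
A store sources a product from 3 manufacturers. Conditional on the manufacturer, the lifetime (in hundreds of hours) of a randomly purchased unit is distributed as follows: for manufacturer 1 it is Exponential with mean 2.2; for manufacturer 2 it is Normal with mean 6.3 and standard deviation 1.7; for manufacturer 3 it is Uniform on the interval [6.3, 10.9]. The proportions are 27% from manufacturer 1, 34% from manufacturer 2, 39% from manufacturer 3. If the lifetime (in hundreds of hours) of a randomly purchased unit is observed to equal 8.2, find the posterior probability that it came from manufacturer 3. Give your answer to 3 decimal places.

0.650

Likelihoods f(8.2 | ·): 1: 0.0109356; 2: 0.125665; 3: 0.217391.
Posterior ∝ prior × likelihood. Numerator for 3: 0.39·0.217391 = 0.0847826.
Normalizing constant: 0.27·0.0109356 + 0.34·0.125665 + 0.39·0.217391 = 0.130461.
P(3 | observation) = 0.0847826 / 0.130461 = 0.649867.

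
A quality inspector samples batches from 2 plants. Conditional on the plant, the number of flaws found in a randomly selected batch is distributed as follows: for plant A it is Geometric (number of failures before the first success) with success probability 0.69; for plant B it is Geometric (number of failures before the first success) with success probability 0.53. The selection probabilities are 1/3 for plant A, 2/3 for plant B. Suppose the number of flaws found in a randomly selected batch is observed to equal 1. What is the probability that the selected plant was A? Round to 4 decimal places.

Likelihoods P(X=1 | ·): A: 0.2139; B: 0.2491.
Posterior ∝ prior × likelihood. Numerator for A: 0.333333·0.2139 = 0.0713.
Normalizing constant: 0.333333·0.2139 + 0.666667·0.2491 = 0.237367.
P(A | observation) = 0.0713 / 0.237367 = 0.300379.

0.3004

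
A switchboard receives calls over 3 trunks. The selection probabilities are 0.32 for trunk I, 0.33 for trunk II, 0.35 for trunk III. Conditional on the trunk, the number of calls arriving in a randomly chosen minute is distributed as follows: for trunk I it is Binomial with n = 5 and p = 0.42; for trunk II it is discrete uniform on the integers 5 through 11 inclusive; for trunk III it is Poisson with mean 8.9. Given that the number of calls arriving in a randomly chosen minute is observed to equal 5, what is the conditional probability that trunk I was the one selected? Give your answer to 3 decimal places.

Likelihoods P(X=5 | ·): I: 0.0130691; II: 0.142857; III: 0.063467.
Posterior ∝ prior × likelihood. Numerator for I: 0.32·0.0130691 = 0.00418212.
Normalizing constant: 0.32·0.0130691 + 0.33·0.142857 + 0.35·0.063467 = 0.0735384.
P(I | observation) = 0.00418212 / 0.0735384 = 0.0568699.

0.057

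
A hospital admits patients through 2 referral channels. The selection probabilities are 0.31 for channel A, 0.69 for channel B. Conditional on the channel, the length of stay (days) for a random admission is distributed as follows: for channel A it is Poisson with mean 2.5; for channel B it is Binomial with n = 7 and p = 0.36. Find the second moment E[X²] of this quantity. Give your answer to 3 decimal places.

8.207

For each component E[X²] = Var + (mean)², giving A: 8.75; B: 7.9632.
Overall E[X²] = 0.31·8.75 + 0.69·7.9632 = 8.20711.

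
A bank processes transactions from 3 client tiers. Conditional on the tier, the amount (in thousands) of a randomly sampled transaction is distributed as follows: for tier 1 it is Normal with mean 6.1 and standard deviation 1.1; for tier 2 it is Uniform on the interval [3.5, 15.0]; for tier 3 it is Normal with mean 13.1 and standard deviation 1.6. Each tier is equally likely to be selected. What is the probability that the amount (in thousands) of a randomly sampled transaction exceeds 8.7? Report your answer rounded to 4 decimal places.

0.5180

Conditional on each tier, P(X > 8.7): 1: 0.00904828; 2: 0.547826; 3: 0.99702.
By total probability, P(X > 8.7) = 0.333333·0.00904828 + 0.333333·0.547826 + 0.333333·0.99702 = 0.517965.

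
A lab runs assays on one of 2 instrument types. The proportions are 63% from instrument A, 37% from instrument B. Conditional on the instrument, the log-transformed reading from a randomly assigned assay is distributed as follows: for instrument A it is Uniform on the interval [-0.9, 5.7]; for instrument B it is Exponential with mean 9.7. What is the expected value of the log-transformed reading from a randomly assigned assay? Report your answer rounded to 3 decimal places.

Component means — A: 2.4; B: 9.7.
E[X] = 0.63·2.4 + 0.37·9.7 = 5.101.

5.101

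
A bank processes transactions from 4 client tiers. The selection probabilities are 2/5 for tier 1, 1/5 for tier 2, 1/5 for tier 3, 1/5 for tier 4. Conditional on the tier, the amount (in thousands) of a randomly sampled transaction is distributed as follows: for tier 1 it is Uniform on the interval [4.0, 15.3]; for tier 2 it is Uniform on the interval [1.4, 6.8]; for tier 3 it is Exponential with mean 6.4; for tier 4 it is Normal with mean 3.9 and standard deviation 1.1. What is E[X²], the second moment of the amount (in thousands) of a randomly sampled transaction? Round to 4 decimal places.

For each component E[X²] = Var + (mean)², giving 1: 103.763; 2: 19.24; 3: 81.92; 4: 16.42.
Overall E[X²] = 0.4·103.763 + 0.2·19.24 + 0.2·81.92 + 0.2·16.42 = 65.0213.

65.0213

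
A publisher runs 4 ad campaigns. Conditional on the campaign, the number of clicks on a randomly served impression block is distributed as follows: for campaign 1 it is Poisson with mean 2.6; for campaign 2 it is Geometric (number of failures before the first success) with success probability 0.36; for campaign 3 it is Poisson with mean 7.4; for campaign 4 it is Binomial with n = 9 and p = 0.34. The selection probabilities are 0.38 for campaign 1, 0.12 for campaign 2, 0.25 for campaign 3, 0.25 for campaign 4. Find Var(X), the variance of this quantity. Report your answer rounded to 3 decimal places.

8.350

Per component, 1: μ=2.6, E[X²]=9.36; 2: μ=1.77778, E[X²]=8.09877; 3: μ=7.4, E[X²]=62.16; 4: μ=3.06, E[X²]=11.3832.
E[X] = 0.38·2.6 + 0.12·1.77778 + 0.25·7.4 + 0.25·3.06 = 3.81633.
E[X²] = 0.38·9.36 + 0.12·8.09877 + 0.25·62.16 + 0.25·11.3832 = 22.9145.
Var(X) = E[X²] − (E[X])² = 22.9145 − 14.5644 = 8.35005.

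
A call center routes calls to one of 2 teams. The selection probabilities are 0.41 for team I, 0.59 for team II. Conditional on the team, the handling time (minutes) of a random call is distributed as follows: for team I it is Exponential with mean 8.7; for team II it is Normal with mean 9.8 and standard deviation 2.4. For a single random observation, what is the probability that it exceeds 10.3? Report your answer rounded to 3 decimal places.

0.372

Conditional on each team, P(X > 10.3): I: 0.30608; II: 0.417484.
By total probability, P(X > 10.3) = 0.41·0.30608 + 0.59·0.417484 = 0.371809.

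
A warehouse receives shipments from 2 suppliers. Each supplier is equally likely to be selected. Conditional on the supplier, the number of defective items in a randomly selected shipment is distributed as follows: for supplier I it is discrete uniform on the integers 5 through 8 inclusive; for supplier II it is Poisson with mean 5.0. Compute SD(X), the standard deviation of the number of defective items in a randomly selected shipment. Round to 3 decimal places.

1.920

Per component, I: μ=6.5, E[X²]=43.5; II: μ=5, E[X²]=30.
E[X] = 0.5·6.5 + 0.5·5 = 5.75.
E[X²] = 0.5·43.5 + 0.5·30 = 36.75.
Var(X) = E[X²] − (E[X])² = 36.75 − 33.0625 = 3.6875.
SD(X) = √3.6875 = 1.92029.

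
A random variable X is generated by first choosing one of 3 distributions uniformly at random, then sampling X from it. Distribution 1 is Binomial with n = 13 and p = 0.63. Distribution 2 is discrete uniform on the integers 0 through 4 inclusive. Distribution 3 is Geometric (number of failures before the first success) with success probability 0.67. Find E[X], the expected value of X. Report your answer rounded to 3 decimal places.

Component means — 1: 8.19; 2: 2; 3: 0.492537.
E[X] = 0.333333·8.19 + 0.333333·2 + 0.333333·0.492537 = 3.56085.

3.561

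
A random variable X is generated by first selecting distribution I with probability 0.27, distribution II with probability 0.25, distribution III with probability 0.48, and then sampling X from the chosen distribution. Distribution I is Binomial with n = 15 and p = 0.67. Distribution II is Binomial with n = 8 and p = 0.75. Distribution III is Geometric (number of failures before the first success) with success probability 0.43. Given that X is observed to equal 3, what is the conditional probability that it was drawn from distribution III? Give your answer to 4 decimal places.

0.8677

Likelihoods P(X=3 | ·): I: 0.000228246; II: 0.0230713; III: 0.079633.
Posterior ∝ prior × likelihood. Numerator for III: 0.48·0.079633 = 0.0382238.
Normalizing constant: 0.27·0.000228246 + 0.25·0.0230713 + 0.48·0.079633 = 0.0440533.
P(III | observation) = 0.0382238 / 0.0440533 = 0.867673.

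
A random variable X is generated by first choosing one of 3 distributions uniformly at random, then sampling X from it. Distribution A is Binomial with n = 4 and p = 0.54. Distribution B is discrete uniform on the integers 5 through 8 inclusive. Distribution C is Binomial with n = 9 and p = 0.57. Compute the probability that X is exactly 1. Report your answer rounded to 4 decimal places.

Conditional on each component, P(X = 1): A: 0.210246; B: 0; C: 0.00599605.
By total probability, P(X = 1) = 0.333333·0.210246 + 0.333333·0 + 0.333333·0.00599605 = 0.0720806.

0.0721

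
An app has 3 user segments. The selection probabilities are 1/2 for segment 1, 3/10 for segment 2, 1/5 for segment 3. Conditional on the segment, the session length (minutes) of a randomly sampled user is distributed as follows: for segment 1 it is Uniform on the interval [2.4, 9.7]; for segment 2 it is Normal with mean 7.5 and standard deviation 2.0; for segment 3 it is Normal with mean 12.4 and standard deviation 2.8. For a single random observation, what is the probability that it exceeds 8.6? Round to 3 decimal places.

0.345

Conditional on each segment, P(X > 8.6): 1: 0.150685; 2: 0.29116; 3: 0.912632.
By total probability, P(X > 8.6) = 0.5·0.150685 + 0.3·0.29116 + 0.2·0.912632 = 0.345217.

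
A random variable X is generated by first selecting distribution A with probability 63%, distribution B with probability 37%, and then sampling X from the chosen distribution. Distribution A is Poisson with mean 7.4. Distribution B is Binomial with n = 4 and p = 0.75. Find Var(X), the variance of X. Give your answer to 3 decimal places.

9.452

Per component, A: μ=7.4, E[X²]=62.16; B: μ=3, E[X²]=9.75.
E[X] = 0.63·7.4 + 0.37·3 = 5.772.
E[X²] = 0.63·62.16 + 0.37·9.75 = 42.7683.
Var(X) = E[X²] − (E[X])² = 42.7683 − 33.316 = 9.45232.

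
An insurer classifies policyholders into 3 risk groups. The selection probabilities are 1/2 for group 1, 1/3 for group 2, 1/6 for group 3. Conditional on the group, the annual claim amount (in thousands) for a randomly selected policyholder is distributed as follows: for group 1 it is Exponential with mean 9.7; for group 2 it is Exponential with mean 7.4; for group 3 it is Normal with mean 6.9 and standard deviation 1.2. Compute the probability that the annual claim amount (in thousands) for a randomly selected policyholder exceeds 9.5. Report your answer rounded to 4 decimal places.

0.2826

Conditional on each group, P(X > 9.5): 1: 0.375543; 2: 0.276987; 3: 0.0151301.
By total probability, P(X > 9.5) = 0.5·0.375543 + 0.333333·0.276987 + 0.166667·0.0151301 = 0.282622.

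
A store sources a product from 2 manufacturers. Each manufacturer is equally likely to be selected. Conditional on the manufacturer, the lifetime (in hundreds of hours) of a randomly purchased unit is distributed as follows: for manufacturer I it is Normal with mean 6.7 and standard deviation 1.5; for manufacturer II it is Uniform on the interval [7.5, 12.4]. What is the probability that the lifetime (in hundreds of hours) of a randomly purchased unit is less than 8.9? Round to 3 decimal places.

0.607

Conditional on each manufacturer, P(X < 8.9): I: 0.928767; II: 0.285714.
By total probability, P(X < 8.9) = 0.5·0.928767 + 0.5·0.285714 = 0.60724.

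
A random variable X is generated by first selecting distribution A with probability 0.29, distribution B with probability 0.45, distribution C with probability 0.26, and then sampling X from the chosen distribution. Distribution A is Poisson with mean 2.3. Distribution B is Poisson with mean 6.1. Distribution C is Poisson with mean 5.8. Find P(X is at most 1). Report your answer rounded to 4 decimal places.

0.1085

Conditional on each component, P(X ≤ 1): A: 0.330854; B: 0.0159244; C: 0.0205874.
By total probability, P(X ≤ 1) = 0.29·0.330854 + 0.45·0.0159244 + 0.26·0.0205874 = 0.108466.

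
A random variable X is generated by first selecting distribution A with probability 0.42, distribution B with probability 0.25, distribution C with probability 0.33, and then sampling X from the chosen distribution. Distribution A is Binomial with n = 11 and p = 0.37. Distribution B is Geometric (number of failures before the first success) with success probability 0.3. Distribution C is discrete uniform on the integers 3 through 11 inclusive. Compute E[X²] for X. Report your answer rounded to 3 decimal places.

For each component E[X²] = Var + (mean)², giving A: 19.129; B: 13.2222; C: 55.6667.
Overall E[X²] = 0.42·19.129 + 0.25·13.2222 + 0.33·55.6667 = 29.7097.

29.710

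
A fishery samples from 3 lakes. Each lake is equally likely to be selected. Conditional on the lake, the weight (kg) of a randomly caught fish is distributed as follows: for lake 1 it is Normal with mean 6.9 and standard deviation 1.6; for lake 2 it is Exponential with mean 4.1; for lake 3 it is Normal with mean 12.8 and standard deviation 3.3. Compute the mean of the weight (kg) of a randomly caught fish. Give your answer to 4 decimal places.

Component means — 1: 6.9; 2: 4.1; 3: 12.8.
E[X] = 0.333333·6.9 + 0.333333·4.1 + 0.333333·12.8 = 7.93333.

7.9333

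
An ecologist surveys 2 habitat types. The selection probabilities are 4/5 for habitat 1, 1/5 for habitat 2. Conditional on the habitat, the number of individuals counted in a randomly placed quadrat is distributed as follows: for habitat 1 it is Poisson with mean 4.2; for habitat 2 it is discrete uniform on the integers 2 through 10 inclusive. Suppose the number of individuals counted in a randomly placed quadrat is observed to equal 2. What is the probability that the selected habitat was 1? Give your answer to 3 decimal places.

0.826

Likelihoods P(X=2 | ·): 1: 0.132261; 2: 0.111111.
Posterior ∝ prior × likelihood. Numerator for 1: 0.8·0.132261 = 0.105809.
Normalizing constant: 0.8·0.132261 + 0.2·0.111111 = 0.128031.
P(1 | observation) = 0.105809 / 0.128031 = 0.826431.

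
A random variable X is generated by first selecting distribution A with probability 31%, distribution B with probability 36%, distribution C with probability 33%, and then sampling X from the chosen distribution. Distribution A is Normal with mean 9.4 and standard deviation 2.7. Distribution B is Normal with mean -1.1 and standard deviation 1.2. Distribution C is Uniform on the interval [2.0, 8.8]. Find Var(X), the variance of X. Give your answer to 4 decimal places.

23.0099

Per component, A: μ=9.4, E[X²]=95.65; B: μ=-1.1, E[X²]=2.65; C: μ=5.4, E[X²]=33.0133.
E[X] = 0.31·9.4 + 0.36·-1.1 + 0.33·5.4 = 4.3.
E[X²] = 0.31·95.65 + 0.36·2.65 + 0.33·33.0133 = 41.4999.
Var(X) = E[X²] − (E[X])² = 41.4999 − 18.49 = 23.0099.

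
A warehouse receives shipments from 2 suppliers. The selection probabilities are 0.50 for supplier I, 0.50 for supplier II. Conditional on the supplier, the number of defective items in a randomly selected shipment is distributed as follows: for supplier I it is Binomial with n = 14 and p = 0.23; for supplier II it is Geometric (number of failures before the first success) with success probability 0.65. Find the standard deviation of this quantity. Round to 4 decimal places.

Per component, I: μ=3.22, E[X²]=12.8478; II: μ=0.538462, E[X²]=1.11834.
E[X] = 0.5·3.22 + 0.5·0.538462 = 1.87923.
E[X²] = 0.5·12.8478 + 0.5·1.11834 = 6.98307.
Var(X) = E[X²] − (E[X])² = 6.98307 − 3.53151 = 3.45156.
SD(X) = √3.45156 = 1.85784.

1.8578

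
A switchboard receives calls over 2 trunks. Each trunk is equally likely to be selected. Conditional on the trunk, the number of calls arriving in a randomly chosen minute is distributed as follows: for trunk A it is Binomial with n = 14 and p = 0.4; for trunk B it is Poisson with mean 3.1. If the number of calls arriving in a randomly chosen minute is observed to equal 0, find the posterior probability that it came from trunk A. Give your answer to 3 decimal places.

0.017

Likelihoods P(X=0 | ·): A: 0.000783642; B: 0.0450492.
Posterior ∝ prior × likelihood. Numerator for A: 0.5·0.000783642 = 0.000391821.
Normalizing constant: 0.5·0.000783642 + 0.5·0.0450492 = 0.0229164.
P(A | observation) = 0.000391821 / 0.0229164 = 0.0170978.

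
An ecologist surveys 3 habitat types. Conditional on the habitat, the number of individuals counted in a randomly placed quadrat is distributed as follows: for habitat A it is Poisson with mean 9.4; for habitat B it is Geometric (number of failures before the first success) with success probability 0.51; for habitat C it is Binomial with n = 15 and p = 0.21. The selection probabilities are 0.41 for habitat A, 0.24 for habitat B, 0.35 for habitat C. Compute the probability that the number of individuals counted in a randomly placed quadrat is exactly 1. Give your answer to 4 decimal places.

Conditional on each habitat, P(X = 1): A: 0.000777606; B: 0.2499; C: 0.116169.
By total probability, P(X = 1) = 0.41·0.000777606 + 0.24·0.2499 + 0.35·0.116169 = 0.100954.

0.1010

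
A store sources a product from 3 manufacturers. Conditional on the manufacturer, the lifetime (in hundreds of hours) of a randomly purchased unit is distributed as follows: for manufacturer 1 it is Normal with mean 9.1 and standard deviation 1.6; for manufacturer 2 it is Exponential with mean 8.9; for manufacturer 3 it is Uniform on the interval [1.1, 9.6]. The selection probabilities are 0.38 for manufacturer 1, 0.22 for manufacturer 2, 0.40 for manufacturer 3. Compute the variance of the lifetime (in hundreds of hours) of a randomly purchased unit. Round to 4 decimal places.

Per component, 1: μ=9.1, E[X²]=85.37; 2: μ=8.9, E[X²]=158.42; 3: μ=5.35, E[X²]=34.6433.
E[X] = 0.38·9.1 + 0.22·8.9 + 0.4·5.35 = 7.556.
E[X²] = 0.38·85.37 + 0.22·158.42 + 0.4·34.6433 = 81.1503.
Var(X) = E[X²] − (E[X])² = 81.1503 − 57.0931 = 24.0572.

24.0572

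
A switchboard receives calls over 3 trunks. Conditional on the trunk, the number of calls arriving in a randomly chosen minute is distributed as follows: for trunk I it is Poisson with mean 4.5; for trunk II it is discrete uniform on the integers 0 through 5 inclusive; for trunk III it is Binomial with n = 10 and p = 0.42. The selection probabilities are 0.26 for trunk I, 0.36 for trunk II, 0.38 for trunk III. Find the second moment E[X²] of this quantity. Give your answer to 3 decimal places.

For each component E[X²] = Var + (mean)², giving I: 24.75; II: 9.16667; III: 20.076.
Overall E[X²] = 0.26·24.75 + 0.36·9.16667 + 0.38·20.076 = 17.3639.

17.364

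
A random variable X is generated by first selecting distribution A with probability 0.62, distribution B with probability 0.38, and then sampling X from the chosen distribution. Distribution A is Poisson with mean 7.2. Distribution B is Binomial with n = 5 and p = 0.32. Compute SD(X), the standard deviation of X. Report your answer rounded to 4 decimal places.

Per component, A: μ=7.2, E[X²]=59.04; B: μ=1.6, E[X²]=3.648.
E[X] = 0.62·7.2 + 0.38·1.6 = 5.072.
E[X²] = 0.62·59.04 + 0.38·3.648 = 37.991.
Var(X) = E[X²] − (E[X])² = 37.991 − 25.7252 = 12.2659.
SD(X) = √12.2659 = 3.50226.

3.5023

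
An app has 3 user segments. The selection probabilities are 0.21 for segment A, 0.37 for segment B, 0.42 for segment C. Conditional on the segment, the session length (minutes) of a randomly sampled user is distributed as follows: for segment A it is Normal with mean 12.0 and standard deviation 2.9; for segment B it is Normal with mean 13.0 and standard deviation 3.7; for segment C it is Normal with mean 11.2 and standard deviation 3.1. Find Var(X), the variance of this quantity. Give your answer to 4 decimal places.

11.5052

Per component, A: μ=12, E[X²]=152.41; B: μ=13, E[X²]=182.69; C: μ=11.2, E[X²]=135.05.
E[X] = 0.21·12 + 0.37·13 + 0.42·11.2 = 12.034.
E[X²] = 0.21·152.41 + 0.37·182.69 + 0.42·135.05 = 156.322.
Var(X) = E[X²] − (E[X])² = 156.322 − 144.817 = 11.5052.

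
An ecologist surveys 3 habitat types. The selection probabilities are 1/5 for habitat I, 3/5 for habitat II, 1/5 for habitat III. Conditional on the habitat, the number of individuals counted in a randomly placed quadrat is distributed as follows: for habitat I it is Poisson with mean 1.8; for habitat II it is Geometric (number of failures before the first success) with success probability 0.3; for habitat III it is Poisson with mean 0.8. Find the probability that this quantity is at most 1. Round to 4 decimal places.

Conditional on each habitat, P(X ≤ 1): I: 0.462837; II: 0.51; III: 0.808792.
By total probability, P(X ≤ 1) = 0.2·0.462837 + 0.6·0.51 + 0.2·0.808792 = 0.560326.

0.5603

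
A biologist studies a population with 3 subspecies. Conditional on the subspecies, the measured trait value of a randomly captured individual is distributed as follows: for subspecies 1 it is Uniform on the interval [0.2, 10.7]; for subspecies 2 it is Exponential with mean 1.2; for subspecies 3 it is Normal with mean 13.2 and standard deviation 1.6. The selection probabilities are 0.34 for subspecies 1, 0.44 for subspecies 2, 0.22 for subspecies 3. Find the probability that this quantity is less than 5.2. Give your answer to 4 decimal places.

Conditional on each subspecies, P(X < 5.2): 1: 0.47619; 2: 0.986876; 3: 2.86652e-07.
By total probability, P(X < 5.2) = 0.34·0.47619 + 0.44·0.986876 + 0.22·2.86652e-07 = 0.59613.

0.5961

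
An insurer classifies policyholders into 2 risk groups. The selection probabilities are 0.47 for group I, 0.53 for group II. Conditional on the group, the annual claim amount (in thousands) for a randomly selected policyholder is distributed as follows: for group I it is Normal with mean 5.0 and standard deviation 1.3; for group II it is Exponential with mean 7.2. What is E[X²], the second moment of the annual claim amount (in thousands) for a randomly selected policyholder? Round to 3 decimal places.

For each component E[X²] = Var + (mean)², giving I: 26.69; II: 103.68.
Overall E[X²] = 0.47·26.69 + 0.53·103.68 = 67.4947.

67.495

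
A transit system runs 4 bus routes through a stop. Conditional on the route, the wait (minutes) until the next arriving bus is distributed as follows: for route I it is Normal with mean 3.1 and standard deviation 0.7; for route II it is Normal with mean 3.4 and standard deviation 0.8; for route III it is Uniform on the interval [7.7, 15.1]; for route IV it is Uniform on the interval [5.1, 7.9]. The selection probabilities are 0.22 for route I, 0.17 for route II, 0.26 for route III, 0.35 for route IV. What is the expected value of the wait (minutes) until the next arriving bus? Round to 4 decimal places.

Component means — I: 3.1; II: 3.4; III: 11.4; IV: 6.5.
E[X] = 0.22·3.1 + 0.17·3.4 + 0.26·11.4 + 0.35·6.5 = 6.499.

6.4990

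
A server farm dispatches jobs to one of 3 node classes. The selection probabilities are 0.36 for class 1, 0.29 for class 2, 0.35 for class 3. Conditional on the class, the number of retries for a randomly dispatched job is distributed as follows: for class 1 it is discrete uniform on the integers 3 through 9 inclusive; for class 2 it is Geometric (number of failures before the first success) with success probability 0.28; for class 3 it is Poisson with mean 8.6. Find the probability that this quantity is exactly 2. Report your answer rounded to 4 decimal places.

0.0445

Conditional on each class, P(X = 2): 1: 0; 2: 0.145152; 3: 0.00680823.
By total probability, P(X = 2) = 0.36·0 + 0.29·0.145152 + 0.35·0.00680823 = 0.044477.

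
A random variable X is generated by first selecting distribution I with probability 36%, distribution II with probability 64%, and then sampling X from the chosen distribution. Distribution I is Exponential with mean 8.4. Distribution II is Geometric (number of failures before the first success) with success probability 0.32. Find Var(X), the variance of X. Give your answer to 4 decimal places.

Per component, I: μ=8.4, E[X²]=141.12; II: μ=2.125, E[X²]=11.1562.
E[X] = 0.36·8.4 + 0.64·2.125 = 4.384.
E[X²] = 0.36·141.12 + 0.64·11.1562 = 57.9432.
Var(X) = E[X²] − (E[X])² = 57.9432 − 19.2195 = 38.7237.

38.7237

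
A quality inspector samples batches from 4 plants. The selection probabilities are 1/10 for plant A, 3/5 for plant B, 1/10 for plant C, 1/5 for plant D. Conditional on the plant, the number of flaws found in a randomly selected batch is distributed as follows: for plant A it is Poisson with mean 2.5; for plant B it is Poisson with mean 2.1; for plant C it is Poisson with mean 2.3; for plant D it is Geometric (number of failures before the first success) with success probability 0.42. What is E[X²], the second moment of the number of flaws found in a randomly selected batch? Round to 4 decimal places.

For each component E[X²] = Var + (mean)², giving A: 8.75; B: 6.51; C: 7.59; D: 5.19501.
Overall E[X²] = 0.1·8.75 + 0.6·6.51 + 0.1·7.59 + 0.2·5.19501 = 6.579.

6.5790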